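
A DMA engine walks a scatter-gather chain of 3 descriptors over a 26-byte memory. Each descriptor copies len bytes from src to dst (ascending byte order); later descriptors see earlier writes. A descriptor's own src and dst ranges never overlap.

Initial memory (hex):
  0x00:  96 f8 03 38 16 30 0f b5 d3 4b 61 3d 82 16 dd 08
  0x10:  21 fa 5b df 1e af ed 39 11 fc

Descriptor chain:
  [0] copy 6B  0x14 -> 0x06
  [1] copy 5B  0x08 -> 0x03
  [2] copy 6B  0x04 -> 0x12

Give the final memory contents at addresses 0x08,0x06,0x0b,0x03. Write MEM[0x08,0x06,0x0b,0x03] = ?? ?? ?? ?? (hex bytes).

#0 dst[0x06+6] := {0x1e,0xaf,0xed,0x39,0x11,0xfc}
#1 dst[0x03+5] := {0xed,0x39,0x11,0xfc,0x82}
#2 dst[0x12+6] := {0x39,0x11,0xfc,0x82,0xed,0x39}
query mem[0x08]=0xed, mem[0x06]=0xfc, mem[0x0b]=0xfc, mem[0x03]=0xed

MEM[0x08,0x06,0x0b,0x03] = ed fc fc ed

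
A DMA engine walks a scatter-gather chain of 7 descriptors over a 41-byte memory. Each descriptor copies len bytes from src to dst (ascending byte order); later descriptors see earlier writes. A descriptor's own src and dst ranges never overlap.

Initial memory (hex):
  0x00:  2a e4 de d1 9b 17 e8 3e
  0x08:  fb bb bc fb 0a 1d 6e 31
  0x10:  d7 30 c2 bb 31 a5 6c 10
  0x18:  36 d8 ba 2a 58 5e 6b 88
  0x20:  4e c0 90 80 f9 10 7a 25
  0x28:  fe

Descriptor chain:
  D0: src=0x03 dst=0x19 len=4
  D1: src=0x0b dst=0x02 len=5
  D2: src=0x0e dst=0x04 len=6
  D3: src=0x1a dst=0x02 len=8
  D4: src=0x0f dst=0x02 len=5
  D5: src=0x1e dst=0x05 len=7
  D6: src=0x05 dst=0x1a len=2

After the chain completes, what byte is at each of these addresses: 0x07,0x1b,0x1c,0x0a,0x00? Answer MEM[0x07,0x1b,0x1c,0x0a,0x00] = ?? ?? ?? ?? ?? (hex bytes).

MEM[0x07,0x1b,0x1c,0x0a,0x00] = 4e 88 e8 80 2a

[0] 0x03->0x19 len=4 : d1 9b 17 e8
[1] 0x0b->0x02 len=5 : fb 0a 1d 6e 31
[2] 0x0e->0x04 len=6 : 6e 31 d7 30 c2 bb
[3] 0x1a->0x02 len=8 : 9b 17 e8 5e 6b 88 4e c0
[4] 0x0f->0x02 len=5 : 31 d7 30 c2 bb
[5] 0x1e->0x05 len=7 : 6b 88 4e c0 90 80 f9
[6] 0x05->0x1a len=2 : 6b 88
query mem[0x07]=0x4e, mem[0x1b]=0x88, mem[0x1c]=0xe8, mem[0x0a]=0x80, mem[0x00]=0x2a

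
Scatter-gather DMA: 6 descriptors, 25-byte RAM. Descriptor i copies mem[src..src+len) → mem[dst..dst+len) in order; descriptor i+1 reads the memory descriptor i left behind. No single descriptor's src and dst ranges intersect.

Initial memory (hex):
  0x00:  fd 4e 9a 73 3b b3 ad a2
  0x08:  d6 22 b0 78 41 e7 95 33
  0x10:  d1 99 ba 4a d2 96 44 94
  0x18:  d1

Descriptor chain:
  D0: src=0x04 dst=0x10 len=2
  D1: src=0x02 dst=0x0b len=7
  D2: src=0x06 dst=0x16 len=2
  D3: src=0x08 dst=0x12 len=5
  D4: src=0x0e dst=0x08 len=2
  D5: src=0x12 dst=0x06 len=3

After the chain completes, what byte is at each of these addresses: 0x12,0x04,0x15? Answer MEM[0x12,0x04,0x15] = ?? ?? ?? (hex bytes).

[0] 0x04->0x10 len=2 : 3b b3
[1] 0x02->0x0b len=7 : 9a 73 3b b3 ad a2 d6
[2] 0x06->0x16 len=2 : ad a2
[3] 0x08->0x12 len=5 : d6 22 b0 9a 73
[4] 0x0e->0x08 len=2 : b3 ad
[5] 0x12->0x06 len=3 : d6 22 b0
query mem[0x12]=0xd6, mem[0x04]=0x3b, mem[0x15]=0x9a

MEM[0x12,0x04,0x15] = d6 3b 9a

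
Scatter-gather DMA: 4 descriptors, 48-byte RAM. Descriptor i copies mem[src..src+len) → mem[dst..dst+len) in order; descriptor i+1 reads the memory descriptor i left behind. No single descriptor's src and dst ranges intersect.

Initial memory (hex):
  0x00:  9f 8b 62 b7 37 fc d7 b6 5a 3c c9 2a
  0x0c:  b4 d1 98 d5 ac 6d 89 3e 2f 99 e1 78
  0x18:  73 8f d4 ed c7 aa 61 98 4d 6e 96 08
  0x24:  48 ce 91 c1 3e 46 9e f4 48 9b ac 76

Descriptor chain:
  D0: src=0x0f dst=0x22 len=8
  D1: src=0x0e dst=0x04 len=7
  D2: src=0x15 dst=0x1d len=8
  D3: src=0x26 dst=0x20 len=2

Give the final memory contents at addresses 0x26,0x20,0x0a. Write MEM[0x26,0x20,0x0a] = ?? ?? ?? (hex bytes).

D0: mem[0x22..0x29] <- [d5 ac 6d 89 3e 2f 99 e1]
D1: mem[0x04..0x0a] <- [98 d5 ac 6d 89 3e 2f]
D2: mem[0x1d..0x24] <- [99 e1 78 73 8f d4 ed c7]
D3: mem[0x20..0x21] <- [3e 2f]
query mem[0x26]=0x3e, mem[0x20]=0x3e, mem[0x0a]=0x2f

MEM[0x26,0x20,0x0a] = 3e 3e 2f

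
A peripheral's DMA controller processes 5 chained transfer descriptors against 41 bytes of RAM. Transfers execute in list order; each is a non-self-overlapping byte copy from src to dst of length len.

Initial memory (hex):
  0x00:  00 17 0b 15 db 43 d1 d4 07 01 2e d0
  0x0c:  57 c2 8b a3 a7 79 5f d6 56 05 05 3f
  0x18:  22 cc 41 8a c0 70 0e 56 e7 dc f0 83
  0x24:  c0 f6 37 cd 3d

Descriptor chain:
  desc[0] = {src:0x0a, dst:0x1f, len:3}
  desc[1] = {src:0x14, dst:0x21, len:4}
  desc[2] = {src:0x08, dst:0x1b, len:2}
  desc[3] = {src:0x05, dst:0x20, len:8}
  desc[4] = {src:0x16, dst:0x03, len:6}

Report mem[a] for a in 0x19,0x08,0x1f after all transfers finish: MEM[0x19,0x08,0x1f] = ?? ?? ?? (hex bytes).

MEM[0x19,0x08,0x1f] = cc 07 2e

  after D0: wrote 3B at 0x1f = 2ed057
  after D1: wrote 4B at 0x21 = 5605053f
  after D2: wrote 2B at 0x1b = 0701
  after D3: wrote 8B at 0x20 = 43d1d407012ed057
  after D4: wrote 6B at 0x03 = 053f22cc4107
query mem[0x19]=0xcc, mem[0x08]=0x07, mem[0x1f]=0x2e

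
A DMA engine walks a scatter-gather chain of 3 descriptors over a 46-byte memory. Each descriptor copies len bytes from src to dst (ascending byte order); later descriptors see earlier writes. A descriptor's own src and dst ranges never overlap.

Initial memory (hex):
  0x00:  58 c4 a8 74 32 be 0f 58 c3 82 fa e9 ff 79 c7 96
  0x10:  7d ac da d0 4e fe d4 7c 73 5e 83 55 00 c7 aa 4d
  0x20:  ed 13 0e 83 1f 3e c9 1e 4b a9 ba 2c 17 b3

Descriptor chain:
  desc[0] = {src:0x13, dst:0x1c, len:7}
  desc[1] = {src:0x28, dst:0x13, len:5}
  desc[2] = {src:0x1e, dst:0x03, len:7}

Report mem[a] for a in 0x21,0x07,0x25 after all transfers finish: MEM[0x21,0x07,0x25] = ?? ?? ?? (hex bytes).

MEM[0x21,0x07,0x25] = 73 5e 3e

[0] 0x13->0x1c len=7 : d0 4e fe d4 7c 73 5e
[1] 0x28->0x13 len=5 : 4b a9 ba 2c 17
[2] 0x1e->0x03 len=7 : fe d4 7c 73 5e 83 1f
query mem[0x21]=0x73, mem[0x07]=0x5e, mem[0x25]=0x3e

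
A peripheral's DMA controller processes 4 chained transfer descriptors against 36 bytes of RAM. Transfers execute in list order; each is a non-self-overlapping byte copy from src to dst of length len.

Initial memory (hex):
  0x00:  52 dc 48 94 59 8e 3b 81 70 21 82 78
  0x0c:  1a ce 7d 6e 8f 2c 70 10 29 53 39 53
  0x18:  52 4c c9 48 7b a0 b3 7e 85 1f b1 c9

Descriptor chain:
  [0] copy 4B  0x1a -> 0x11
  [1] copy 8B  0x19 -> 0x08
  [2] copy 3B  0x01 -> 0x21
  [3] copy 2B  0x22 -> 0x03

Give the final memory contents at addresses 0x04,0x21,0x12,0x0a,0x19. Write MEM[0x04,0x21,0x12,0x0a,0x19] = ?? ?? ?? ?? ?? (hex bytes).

MEM[0x04,0x21,0x12,0x0a,0x19] = 94 dc 48 48 4c

D0: mem[0x11..0x14] <- [c9 48 7b a0]
D1: mem[0x08..0x0f] <- [4c c9 48 7b a0 b3 7e 85]
D2: mem[0x21..0x23] <- [dc 48 94]
D3: mem[0x03..0x04] <- [48 94]
query mem[0x04]=0x94, mem[0x21]=0xdc, mem[0x12]=0x48, mem[0x0a]=0x48, mem[0x19]=0x4c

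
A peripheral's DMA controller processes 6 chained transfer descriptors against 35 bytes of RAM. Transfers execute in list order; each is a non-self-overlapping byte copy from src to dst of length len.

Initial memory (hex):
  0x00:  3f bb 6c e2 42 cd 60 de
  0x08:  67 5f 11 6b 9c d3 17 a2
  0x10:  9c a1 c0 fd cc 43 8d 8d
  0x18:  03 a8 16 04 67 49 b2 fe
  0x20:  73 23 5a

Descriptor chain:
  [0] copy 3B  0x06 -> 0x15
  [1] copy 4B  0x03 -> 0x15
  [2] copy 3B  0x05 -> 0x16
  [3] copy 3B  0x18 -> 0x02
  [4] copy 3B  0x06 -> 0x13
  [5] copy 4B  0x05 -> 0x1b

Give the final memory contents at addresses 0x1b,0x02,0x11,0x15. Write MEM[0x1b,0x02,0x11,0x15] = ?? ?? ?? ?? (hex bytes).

MEM[0x1b,0x02,0x11,0x15] = cd de a1 67

D0: mem[0x15..0x17] <- [60 de 67]
D1: mem[0x15..0x18] <- [e2 42 cd 60]
D2: mem[0x16..0x18] <- [cd 60 de]
D3: mem[0x02..0x04] <- [de a8 16]
D4: mem[0x13..0x15] <- [60 de 67]
D5: mem[0x1b..0x1e] <- [cd 60 de 67]
query mem[0x1b]=0xcd, mem[0x02]=0xde, mem[0x11]=0xa1, mem[0x15]=0x67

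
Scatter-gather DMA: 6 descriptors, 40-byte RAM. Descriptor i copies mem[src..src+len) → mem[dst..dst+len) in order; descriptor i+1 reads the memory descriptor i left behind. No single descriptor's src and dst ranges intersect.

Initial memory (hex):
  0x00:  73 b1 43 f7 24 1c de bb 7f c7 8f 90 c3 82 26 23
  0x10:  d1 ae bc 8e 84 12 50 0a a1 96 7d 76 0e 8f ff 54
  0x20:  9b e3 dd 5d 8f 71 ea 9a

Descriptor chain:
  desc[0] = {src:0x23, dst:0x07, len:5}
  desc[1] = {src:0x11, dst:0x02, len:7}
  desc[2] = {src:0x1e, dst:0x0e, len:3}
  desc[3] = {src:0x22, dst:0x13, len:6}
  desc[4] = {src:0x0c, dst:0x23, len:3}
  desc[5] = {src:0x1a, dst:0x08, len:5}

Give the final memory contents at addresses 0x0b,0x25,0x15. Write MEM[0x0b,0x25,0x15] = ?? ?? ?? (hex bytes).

  after D0: wrote 5B at 0x07 = 5d8f71ea9a
  after D1: wrote 7B at 0x02 = aebc8e8412500a
  after D2: wrote 3B at 0x0e = ff549b
  after D3: wrote 6B at 0x13 = dd5d8f71ea9a
  after D4: wrote 3B at 0x23 = c382ff
  after D5: wrote 5B at 0x08 = 7d760e8fff
query mem[0x0b]=0x8f, mem[0x25]=0xff, mem[0x15]=0x8f

MEM[0x0b,0x25,0x15] = 8f ff 8f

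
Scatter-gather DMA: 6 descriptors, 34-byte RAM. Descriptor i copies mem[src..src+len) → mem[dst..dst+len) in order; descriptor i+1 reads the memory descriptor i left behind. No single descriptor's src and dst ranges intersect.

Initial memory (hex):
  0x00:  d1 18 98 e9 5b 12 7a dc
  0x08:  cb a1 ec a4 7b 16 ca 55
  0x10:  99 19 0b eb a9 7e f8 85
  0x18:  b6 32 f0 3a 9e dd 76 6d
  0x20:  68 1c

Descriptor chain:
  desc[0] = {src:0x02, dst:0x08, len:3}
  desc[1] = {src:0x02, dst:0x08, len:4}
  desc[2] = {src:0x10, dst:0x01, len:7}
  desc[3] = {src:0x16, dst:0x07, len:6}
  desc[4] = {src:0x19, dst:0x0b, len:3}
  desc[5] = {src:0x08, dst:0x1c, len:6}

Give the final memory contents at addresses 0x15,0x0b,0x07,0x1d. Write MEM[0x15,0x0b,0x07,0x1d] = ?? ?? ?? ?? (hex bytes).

#0 dst[0x08+3] := {0x98,0xe9,0x5b}
#1 dst[0x08+4] := {0x98,0xe9,0x5b,0x12}
#2 dst[0x01+7] := {0x99,0x19,0x0b,0xeb,0xa9,0x7e,0xf8}
#3 dst[0x07+6] := {0xf8,0x85,0xb6,0x32,0xf0,0x3a}
#4 dst[0x0b+3] := {0x32,0xf0,0x3a}
#5 dst[0x1c+6] := {0x85,0xb6,0x32,0x32,0xf0,0x3a}
query mem[0x15]=0x7e, mem[0x0b]=0x32, mem[0x07]=0xf8, mem[0x1d]=0xb6

MEM[0x15,0x0b,0x07,0x1d] = 7e 32 f8 b6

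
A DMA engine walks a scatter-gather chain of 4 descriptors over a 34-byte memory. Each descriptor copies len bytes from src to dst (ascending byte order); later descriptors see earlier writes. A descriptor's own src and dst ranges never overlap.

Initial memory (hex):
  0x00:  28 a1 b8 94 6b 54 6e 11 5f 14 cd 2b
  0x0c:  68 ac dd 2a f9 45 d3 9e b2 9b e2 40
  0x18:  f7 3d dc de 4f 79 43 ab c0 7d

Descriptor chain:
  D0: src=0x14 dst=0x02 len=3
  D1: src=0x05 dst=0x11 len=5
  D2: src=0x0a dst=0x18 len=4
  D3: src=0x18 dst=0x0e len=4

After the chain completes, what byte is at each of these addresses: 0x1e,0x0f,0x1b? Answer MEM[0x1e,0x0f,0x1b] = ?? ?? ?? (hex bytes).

MEM[0x1e,0x0f,0x1b] = 43 2b ac

  after D0: wrote 3B at 0x02 = b29be2
  after D1: wrote 5B at 0x11 = 546e115f14
  after D2: wrote 4B at 0x18 = cd2b68ac
  after D3: wrote 4B at 0x0e = cd2b68ac
query mem[0x1e]=0x43, mem[0x0f]=0x2b, mem[0x1b]=0xac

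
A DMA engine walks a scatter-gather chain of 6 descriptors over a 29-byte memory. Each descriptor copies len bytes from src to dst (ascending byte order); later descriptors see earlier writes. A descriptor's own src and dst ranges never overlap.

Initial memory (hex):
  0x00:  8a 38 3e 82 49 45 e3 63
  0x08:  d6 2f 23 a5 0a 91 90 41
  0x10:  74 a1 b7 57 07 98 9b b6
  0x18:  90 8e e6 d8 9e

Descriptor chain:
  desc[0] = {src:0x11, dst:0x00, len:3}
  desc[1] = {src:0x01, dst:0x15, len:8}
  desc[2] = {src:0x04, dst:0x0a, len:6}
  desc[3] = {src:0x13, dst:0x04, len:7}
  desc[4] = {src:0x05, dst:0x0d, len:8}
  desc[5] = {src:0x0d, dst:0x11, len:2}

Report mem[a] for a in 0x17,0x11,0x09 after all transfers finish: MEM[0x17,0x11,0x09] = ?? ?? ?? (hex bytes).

MEM[0x17,0x11,0x09] = 82 07 49

[0] 0x11->0x00 len=3 : a1 b7 57
[1] 0x01->0x15 len=8 : b7 57 82 49 45 e3 63 d6
[2] 0x04->0x0a len=6 : 49 45 e3 63 d6 2f
[3] 0x13->0x04 len=7 : 57 07 b7 57 82 49 45
[4] 0x05->0x0d len=8 : 07 b7 57 82 49 45 45 e3
[5] 0x0d->0x11 len=2 : 07 b7
query mem[0x17]=0x82, mem[0x11]=0x07, mem[0x09]=0x49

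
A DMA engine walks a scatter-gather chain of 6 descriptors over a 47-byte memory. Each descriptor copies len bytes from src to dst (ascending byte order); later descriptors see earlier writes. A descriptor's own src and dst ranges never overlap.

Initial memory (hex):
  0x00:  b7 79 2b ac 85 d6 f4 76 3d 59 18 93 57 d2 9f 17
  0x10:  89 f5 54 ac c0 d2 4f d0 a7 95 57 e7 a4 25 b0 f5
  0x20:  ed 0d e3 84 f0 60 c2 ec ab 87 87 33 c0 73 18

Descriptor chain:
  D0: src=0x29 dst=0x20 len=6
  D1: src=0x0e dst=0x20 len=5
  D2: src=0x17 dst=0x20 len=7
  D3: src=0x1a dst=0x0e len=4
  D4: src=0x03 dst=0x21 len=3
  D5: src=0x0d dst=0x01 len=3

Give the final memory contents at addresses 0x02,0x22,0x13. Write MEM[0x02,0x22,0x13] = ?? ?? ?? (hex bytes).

#0 dst[0x20+6] := {0x87,0x87,0x33,0xc0,0x73,0x18}
#1 dst[0x20+5] := {0x9f,0x17,0x89,0xf5,0x54}
#2 dst[0x20+7] := {0xd0,0xa7,0x95,0x57,0xe7,0xa4,0x25}
#3 dst[0x0e+4] := {0x57,0xe7,0xa4,0x25}
#4 dst[0x21+3] := {0xac,0x85,0xd6}
#5 dst[0x01+3] := {0xd2,0x57,0xe7}
query mem[0x02]=0x57, mem[0x22]=0x85, mem[0x13]=0xac

MEM[0x02,0x22,0x13] = 57 85 ac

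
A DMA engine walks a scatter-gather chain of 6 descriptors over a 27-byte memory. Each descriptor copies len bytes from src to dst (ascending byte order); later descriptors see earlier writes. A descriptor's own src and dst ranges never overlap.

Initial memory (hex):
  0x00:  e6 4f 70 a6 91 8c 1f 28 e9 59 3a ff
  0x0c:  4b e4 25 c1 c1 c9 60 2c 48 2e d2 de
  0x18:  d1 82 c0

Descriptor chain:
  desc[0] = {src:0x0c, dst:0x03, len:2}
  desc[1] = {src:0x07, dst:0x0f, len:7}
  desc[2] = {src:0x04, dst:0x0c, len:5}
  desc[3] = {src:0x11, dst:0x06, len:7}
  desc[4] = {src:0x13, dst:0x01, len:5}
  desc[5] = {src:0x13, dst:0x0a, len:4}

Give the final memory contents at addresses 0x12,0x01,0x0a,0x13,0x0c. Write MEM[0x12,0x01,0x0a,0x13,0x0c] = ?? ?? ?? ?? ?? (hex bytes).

MEM[0x12,0x01,0x0a,0x13,0x0c] = 3a ff ff ff e4

D0: mem[0x03..0x04] <- [4b e4]
D1: mem[0x0f..0x15] <- [28 e9 59 3a ff 4b e4]
D2: mem[0x0c..0x10] <- [e4 8c 1f 28 e9]
D3: mem[0x06..0x0c] <- [59 3a ff 4b e4 d2 de]
D4: mem[0x01..0x05] <- [ff 4b e4 d2 de]
D5: mem[0x0a..0x0d] <- [ff 4b e4 d2]
query mem[0x12]=0x3a, mem[0x01]=0xff, mem[0x0a]=0xff, mem[0x13]=0xff, mem[0x0c]=0xe4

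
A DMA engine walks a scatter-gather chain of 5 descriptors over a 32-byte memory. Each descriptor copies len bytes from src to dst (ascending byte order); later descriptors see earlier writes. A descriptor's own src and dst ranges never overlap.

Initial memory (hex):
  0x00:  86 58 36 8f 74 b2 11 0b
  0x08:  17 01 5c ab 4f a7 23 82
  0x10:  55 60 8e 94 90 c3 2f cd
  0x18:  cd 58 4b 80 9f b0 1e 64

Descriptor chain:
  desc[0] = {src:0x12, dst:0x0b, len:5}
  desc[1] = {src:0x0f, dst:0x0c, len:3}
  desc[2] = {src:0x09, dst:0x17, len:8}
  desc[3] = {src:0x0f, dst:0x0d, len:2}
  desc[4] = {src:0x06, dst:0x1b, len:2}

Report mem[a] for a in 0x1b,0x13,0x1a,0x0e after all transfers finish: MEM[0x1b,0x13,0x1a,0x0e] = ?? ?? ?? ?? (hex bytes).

[0] 0x12->0x0b len=5 : 8e 94 90 c3 2f
[1] 0x0f->0x0c len=3 : 2f 55 60
[2] 0x09->0x17 len=8 : 01 5c 8e 2f 55 60 2f 55
[3] 0x0f->0x0d len=2 : 2f 55
[4] 0x06->0x1b len=2 : 11 0b
query mem[0x1b]=0x11, mem[0x13]=0x94, mem[0x1a]=0x2f, mem[0x0e]=0x55

MEM[0x1b,0x13,0x1a,0x0e] = 11 94 2f 55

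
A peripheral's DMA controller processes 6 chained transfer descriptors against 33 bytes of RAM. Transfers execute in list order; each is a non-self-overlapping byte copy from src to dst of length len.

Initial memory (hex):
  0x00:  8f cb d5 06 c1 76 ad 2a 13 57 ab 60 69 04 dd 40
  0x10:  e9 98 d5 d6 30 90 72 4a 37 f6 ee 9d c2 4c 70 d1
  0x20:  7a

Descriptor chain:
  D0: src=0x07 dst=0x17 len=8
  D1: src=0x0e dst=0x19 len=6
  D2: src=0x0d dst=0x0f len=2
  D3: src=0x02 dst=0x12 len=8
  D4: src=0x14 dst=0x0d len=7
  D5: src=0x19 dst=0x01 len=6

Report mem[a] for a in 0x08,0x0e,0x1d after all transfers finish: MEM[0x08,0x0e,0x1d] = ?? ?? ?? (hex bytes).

  after D0: wrote 8B at 0x17 = 2a1357ab606904dd
  after D1: wrote 6B at 0x19 = dd40e998d5d6
  after D2: wrote 2B at 0x0f = 04dd
  after D3: wrote 8B at 0x12 = d506c176ad2a1357
  after D4: wrote 7B at 0x0d = c176ad2a135740
  after D5: wrote 6B at 0x01 = 5740e998d5d6
query mem[0x08]=0x13, mem[0x0e]=0x76, mem[0x1d]=0xd5

MEM[0x08,0x0e,0x1d] = 13 76 d5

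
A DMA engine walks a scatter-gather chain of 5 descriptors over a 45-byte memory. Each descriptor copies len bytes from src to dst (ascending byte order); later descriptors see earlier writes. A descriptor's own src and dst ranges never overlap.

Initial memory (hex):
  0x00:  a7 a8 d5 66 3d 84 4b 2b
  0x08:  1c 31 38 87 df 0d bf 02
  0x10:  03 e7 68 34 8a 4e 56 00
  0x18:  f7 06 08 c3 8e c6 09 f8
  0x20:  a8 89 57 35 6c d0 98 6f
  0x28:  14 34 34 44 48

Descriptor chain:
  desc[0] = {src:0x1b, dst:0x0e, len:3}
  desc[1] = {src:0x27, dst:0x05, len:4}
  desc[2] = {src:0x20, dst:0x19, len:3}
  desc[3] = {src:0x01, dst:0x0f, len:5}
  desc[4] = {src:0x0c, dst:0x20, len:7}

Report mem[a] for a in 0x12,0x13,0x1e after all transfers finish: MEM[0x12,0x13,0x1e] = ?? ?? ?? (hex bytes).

MEM[0x12,0x13,0x1e] = 3d 6f 09

#0 dst[0x0e+3] := {0xc3,0x8e,0xc6}
#1 dst[0x05+4] := {0x6f,0x14,0x34,0x34}
#2 dst[0x19+3] := {0xa8,0x89,0x57}
#3 dst[0x0f+5] := {0xa8,0xd5,0x66,0x3d,0x6f}
#4 dst[0x20+7] := {0xdf,0x0d,0xc3,0xa8,0xd5,0x66,0x3d}
query mem[0x12]=0x3d, mem[0x13]=0x6f, mem[0x1e]=0x09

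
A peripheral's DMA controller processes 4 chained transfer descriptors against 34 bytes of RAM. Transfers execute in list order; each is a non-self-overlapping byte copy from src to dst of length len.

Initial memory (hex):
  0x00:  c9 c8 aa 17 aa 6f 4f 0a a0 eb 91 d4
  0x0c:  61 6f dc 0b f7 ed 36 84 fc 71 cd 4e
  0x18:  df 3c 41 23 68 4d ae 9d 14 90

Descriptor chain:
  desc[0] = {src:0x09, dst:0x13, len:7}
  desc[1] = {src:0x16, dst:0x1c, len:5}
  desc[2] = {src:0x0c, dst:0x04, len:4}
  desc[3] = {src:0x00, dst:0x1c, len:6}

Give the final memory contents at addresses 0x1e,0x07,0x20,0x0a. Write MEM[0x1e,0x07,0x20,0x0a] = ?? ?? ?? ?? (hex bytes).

MEM[0x1e,0x07,0x20,0x0a] = aa 0b 61 91

#0 dst[0x13+7] := {0xeb,0x91,0xd4,0x61,0x6f,0xdc,0x0b}
#1 dst[0x1c+5] := {0x61,0x6f,0xdc,0x0b,0x41}
#2 dst[0x04+4] := {0x61,0x6f,0xdc,0x0b}
#3 dst[0x1c+6] := {0xc9,0xc8,0xaa,0x17,0x61,0x6f}
query mem[0x1e]=0xaa, mem[0x07]=0x0b, mem[0x20]=0x61, mem[0x0a]=0x91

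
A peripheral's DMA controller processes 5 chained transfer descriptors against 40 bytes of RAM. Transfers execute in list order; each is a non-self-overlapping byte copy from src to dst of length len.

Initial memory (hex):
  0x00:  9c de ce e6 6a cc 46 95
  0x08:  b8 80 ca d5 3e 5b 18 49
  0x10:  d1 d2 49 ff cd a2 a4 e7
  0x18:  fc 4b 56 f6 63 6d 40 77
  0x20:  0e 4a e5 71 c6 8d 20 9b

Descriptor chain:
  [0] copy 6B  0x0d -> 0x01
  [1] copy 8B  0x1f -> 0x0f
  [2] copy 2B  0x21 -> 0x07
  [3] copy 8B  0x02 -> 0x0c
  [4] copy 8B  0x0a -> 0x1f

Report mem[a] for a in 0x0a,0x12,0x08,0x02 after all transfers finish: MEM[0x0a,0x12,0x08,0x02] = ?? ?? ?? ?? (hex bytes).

#0 dst[0x01+6] := {0x5b,0x18,0x49,0xd1,0xd2,0x49}
#1 dst[0x0f+8] := {0x77,0x0e,0x4a,0xe5,0x71,0xc6,0x8d,0x20}
#2 dst[0x07+2] := {0x4a,0xe5}
#3 dst[0x0c+8] := {0x18,0x49,0xd1,0xd2,0x49,0x4a,0xe5,0x80}
#4 dst[0x1f+8] := {0xca,0xd5,0x18,0x49,0xd1,0xd2,0x49,0x4a}
query mem[0x0a]=0xca, mem[0x12]=0xe5, mem[0x08]=0xe5, mem[0x02]=0x18

MEM[0x0a,0x12,0x08,0x02] = ca e5 e5 18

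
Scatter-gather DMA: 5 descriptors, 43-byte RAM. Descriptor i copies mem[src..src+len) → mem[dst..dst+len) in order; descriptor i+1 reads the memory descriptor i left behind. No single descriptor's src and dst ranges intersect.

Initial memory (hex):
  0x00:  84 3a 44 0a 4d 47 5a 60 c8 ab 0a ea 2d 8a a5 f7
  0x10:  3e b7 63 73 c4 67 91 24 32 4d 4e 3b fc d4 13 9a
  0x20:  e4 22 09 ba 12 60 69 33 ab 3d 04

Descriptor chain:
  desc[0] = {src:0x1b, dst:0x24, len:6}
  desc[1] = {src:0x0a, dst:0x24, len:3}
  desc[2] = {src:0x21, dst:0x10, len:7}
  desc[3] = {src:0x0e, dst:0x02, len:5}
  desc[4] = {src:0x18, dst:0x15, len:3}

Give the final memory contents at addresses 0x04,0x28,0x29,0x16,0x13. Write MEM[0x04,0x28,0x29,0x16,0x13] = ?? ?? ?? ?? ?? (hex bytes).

D0: mem[0x24..0x29] <- [3b fc d4 13 9a e4]
D1: mem[0x24..0x26] <- [0a ea 2d]
D2: mem[0x10..0x16] <- [22 09 ba 0a ea 2d 13]
D3: mem[0x02..0x06] <- [a5 f7 22 09 ba]
D4: mem[0x15..0x17] <- [32 4d 4e]
query mem[0x04]=0x22, mem[0x28]=0x9a, mem[0x29]=0xe4, mem[0x16]=0x4d, mem[0x13]=0x0a

MEM[0x04,0x28,0x29,0x16,0x13] = 22 9a e4 4d 0a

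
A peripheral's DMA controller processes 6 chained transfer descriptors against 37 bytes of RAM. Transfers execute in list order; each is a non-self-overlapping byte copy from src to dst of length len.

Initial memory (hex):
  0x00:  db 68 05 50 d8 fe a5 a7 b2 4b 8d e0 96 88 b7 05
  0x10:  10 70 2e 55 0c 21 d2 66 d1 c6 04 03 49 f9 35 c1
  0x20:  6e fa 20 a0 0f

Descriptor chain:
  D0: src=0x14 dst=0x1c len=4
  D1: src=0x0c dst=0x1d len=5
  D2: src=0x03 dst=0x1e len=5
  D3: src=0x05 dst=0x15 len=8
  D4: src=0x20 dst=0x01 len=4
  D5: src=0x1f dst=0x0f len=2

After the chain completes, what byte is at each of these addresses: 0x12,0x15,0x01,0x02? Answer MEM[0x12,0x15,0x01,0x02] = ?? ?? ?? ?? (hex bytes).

  after D0: wrote 4B at 0x1c = 0c21d266
  after D1: wrote 5B at 0x1d = 9688b70510
  after D2: wrote 5B at 0x1e = 50d8fea5a7
  after D3: wrote 8B at 0x15 = fea5a7b24b8de096
  after D4: wrote 4B at 0x01 = fea5a7a0
  after D5: wrote 2B at 0x0f = d8fe
query mem[0x12]=0x2e, mem[0x15]=0xfe, mem[0x01]=0xfe, mem[0x02]=0xa5

MEM[0x12,0x15,0x01,0x02] = 2e fe fe a5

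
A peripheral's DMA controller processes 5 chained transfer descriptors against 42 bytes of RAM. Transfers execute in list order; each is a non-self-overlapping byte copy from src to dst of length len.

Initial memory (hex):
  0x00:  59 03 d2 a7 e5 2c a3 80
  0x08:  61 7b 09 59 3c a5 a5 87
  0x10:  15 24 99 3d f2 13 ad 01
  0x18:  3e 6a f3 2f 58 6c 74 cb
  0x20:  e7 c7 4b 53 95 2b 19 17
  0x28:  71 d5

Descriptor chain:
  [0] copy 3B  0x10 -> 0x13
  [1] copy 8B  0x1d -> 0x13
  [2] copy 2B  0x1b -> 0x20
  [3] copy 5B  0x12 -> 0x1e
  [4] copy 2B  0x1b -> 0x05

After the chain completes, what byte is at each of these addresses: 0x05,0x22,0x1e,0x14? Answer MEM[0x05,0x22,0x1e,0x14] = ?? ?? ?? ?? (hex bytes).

#0 dst[0x13+3] := {0x15,0x24,0x99}
#1 dst[0x13+8] := {0x6c,0x74,0xcb,0xe7,0xc7,0x4b,0x53,0x95}
#2 dst[0x20+2] := {0x2f,0x58}
#3 dst[0x1e+5] := {0x99,0x6c,0x74,0xcb,0xe7}
#4 dst[0x05+2] := {0x2f,0x58}
query mem[0x05]=0x2f, mem[0x22]=0xe7, mem[0x1e]=0x99, mem[0x14]=0x74

MEM[0x05,0x22,0x1e,0x14] = 2f e7 99 74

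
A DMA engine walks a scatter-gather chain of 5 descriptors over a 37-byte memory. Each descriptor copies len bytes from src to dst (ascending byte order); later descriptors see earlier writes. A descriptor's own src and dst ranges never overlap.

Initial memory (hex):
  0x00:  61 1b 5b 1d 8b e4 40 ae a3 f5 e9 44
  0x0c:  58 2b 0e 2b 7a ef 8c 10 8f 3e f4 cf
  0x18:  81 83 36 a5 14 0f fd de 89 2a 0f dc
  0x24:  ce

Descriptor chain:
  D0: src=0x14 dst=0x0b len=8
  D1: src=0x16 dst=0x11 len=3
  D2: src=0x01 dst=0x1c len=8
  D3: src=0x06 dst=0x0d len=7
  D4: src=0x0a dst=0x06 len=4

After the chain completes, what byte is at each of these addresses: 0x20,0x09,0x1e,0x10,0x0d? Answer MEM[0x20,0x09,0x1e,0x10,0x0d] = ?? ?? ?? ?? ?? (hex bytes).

MEM[0x20,0x09,0x1e,0x10,0x0d] = e4 40 1d f5 40

#0 dst[0x0b+8] := {0x8f,0x3e,0xf4,0xcf,0x81,0x83,0x36,0xa5}
#1 dst[0x11+3] := {0xf4,0xcf,0x81}
#2 dst[0x1c+8] := {0x1b,0x5b,0x1d,0x8b,0xe4,0x40,0xae,0xa3}
#3 dst[0x0d+7] := {0x40,0xae,0xa3,0xf5,0xe9,0x8f,0x3e}
#4 dst[0x06+4] := {0xe9,0x8f,0x3e,0x40}
query mem[0x20]=0xe4, mem[0x09]=0x40, mem[0x1e]=0x1d, mem[0x10]=0xf5, mem[0x0d]=0x40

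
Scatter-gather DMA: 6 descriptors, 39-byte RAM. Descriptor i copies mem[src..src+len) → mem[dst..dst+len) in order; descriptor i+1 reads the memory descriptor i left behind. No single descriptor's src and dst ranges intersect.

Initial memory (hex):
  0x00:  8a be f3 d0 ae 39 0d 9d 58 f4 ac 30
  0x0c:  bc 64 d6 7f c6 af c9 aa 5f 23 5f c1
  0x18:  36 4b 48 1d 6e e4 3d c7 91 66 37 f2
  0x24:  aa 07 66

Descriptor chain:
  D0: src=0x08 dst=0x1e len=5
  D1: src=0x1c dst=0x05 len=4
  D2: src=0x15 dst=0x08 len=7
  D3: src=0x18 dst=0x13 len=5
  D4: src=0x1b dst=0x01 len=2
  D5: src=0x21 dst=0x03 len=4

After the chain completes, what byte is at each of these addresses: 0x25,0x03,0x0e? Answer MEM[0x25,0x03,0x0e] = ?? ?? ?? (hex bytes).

  after D0: wrote 5B at 0x1e = 58f4ac30bc
  after D1: wrote 4B at 0x05 = 6ee458f4
  after D2: wrote 7B at 0x08 = 235fc1364b481d
  after D3: wrote 5B at 0x13 = 364b481d6e
  after D4: wrote 2B at 0x01 = 1d6e
  after D5: wrote 4B at 0x03 = 30bcf2aa
query mem[0x25]=0x07, mem[0x03]=0x30, mem[0x0e]=0x1d

MEM[0x25,0x03,0x0e] = 07 30 1d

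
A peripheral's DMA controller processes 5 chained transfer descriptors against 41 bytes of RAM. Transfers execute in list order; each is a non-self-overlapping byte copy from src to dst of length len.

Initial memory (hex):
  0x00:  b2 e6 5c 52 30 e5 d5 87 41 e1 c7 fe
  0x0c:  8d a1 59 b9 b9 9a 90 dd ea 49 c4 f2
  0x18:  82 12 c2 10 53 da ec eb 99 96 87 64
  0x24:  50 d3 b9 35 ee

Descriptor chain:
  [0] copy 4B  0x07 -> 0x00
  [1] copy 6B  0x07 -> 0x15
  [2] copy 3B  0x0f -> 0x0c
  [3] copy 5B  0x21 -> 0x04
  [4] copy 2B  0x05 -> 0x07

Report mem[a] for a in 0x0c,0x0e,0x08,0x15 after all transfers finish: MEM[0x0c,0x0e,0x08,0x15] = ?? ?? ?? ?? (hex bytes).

#0 dst[0x00+4] := {0x87,0x41,0xe1,0xc7}
#1 dst[0x15+6] := {0x87,0x41,0xe1,0xc7,0xfe,0x8d}
#2 dst[0x0c+3] := {0xb9,0xb9,0x9a}
#3 dst[0x04+5] := {0x96,0x87,0x64,0x50,0xd3}
#4 dst[0x07+2] := {0x87,0x64}
query mem[0x0c]=0xb9, mem[0x0e]=0x9a, mem[0x08]=0x64, mem[0x15]=0x87

MEM[0x0c,0x0e,0x08,0x15] = b9 9a 64 87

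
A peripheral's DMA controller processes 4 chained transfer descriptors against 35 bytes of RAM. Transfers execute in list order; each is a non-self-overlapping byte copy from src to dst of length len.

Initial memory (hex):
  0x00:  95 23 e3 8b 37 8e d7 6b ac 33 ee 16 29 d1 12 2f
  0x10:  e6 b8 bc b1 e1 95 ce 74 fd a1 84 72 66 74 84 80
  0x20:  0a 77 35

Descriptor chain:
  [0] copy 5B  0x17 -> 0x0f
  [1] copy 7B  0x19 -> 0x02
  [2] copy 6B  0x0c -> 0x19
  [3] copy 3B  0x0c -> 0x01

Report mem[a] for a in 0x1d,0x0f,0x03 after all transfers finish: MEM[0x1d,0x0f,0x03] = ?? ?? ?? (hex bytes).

MEM[0x1d,0x0f,0x03] = fd 74 12

D0: mem[0x0f..0x13] <- [74 fd a1 84 72]
D1: mem[0x02..0x08] <- [a1 84 72 66 74 84 80]
D2: mem[0x19..0x1e] <- [29 d1 12 74 fd a1]
D3: mem[0x01..0x03] <- [29 d1 12]
query mem[0x1d]=0xfd, mem[0x0f]=0x74, mem[0x03]=0x12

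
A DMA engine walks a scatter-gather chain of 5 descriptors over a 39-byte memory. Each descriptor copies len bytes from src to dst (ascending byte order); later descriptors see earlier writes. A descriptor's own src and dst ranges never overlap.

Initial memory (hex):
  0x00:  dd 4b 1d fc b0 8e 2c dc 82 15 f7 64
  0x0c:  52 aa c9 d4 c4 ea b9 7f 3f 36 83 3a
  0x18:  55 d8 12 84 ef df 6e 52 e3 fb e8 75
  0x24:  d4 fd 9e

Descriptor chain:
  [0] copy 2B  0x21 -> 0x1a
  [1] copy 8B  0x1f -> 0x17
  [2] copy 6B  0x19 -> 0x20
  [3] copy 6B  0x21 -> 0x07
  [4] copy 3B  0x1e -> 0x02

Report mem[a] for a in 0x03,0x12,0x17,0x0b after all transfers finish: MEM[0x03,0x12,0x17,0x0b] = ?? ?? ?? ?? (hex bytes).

MEM[0x03,0x12,0x17,0x0b] = 52 b9 52 9e

  after D0: wrote 2B at 0x1a = fbe8
  after D1: wrote 8B at 0x17 = 52e3fbe875d4fd9e
  after D2: wrote 6B at 0x20 = fbe875d4fd9e
  after D3: wrote 6B at 0x07 = e875d4fd9e9e
  after D4: wrote 3B at 0x02 = 9e52fb
query mem[0x03]=0x52, mem[0x12]=0xb9, mem[0x17]=0x52, mem[0x0b]=0x9e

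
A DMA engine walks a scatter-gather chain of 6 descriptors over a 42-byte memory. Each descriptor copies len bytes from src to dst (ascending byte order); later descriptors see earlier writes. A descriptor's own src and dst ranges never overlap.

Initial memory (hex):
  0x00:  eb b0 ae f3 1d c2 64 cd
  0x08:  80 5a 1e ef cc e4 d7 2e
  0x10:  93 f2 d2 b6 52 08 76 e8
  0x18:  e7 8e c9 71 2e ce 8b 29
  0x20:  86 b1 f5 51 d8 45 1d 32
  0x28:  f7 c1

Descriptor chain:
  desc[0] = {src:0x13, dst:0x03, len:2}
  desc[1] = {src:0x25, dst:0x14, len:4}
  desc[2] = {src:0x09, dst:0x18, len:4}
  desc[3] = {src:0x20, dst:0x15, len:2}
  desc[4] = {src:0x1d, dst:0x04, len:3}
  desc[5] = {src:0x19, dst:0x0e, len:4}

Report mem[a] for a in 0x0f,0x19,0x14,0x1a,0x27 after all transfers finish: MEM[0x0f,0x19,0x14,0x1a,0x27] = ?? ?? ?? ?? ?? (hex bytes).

MEM[0x0f,0x19,0x14,0x1a,0x27] = ef 1e 45 ef 32

[0] 0x13->0x03 len=2 : b6 52
[1] 0x25->0x14 len=4 : 45 1d 32 f7
[2] 0x09->0x18 len=4 : 5a 1e ef cc
[3] 0x20->0x15 len=2 : 86 b1
[4] 0x1d->0x04 len=3 : ce 8b 29
[5] 0x19->0x0e len=4 : 1e ef cc 2e
query mem[0x0f]=0xef, mem[0x19]=0x1e, mem[0x14]=0x45, mem[0x1a]=0xef, mem[0x27]=0x32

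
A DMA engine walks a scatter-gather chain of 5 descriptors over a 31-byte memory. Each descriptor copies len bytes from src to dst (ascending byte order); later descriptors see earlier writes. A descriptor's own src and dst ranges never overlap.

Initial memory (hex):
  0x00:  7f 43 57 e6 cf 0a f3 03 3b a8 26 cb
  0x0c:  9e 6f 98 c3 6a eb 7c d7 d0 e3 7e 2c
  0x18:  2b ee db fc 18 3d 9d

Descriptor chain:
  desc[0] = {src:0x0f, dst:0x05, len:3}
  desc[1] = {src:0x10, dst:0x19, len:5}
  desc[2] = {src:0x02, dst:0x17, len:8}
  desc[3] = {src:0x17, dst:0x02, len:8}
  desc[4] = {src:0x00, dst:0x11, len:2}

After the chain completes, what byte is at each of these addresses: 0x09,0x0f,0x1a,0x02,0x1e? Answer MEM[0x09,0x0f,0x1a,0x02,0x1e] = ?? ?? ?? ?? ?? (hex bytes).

MEM[0x09,0x0f,0x1a,0x02,0x1e] = a8 c3 c3 57 a8

#0 dst[0x05+3] := {0xc3,0x6a,0xeb}
#1 dst[0x19+5] := {0x6a,0xeb,0x7c,0xd7,0xd0}
#2 dst[0x17+8] := {0x57,0xe6,0xcf,0xc3,0x6a,0xeb,0x3b,0xa8}
#3 dst[0x02+8] := {0x57,0xe6,0xcf,0xc3,0x6a,0xeb,0x3b,0xa8}
#4 dst[0x11+2] := {0x7f,0x43}
query mem[0x09]=0xa8, mem[0x0f]=0xc3, mem[0x1a]=0xc3, mem[0x02]=0x57, mem[0x1e]=0xa8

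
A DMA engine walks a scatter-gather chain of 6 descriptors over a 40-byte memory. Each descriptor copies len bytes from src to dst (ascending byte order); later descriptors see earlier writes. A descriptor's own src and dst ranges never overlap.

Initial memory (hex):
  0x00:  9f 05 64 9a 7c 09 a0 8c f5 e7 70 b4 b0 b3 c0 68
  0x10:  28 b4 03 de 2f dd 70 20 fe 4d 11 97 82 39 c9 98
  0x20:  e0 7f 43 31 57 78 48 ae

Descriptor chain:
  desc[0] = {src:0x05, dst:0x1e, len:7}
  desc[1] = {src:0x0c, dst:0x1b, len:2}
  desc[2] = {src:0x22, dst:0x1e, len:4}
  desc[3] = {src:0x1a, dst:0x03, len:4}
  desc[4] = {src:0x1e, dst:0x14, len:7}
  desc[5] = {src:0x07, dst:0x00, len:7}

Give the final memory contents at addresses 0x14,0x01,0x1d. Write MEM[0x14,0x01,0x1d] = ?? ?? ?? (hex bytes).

[0] 0x05->0x1e len=7 : 09 a0 8c f5 e7 70 b4
[1] 0x0c->0x1b len=2 : b0 b3
[2] 0x22->0x1e len=4 : e7 70 b4 78
[3] 0x1a->0x03 len=4 : 11 b0 b3 39
[4] 0x1e->0x14 len=7 : e7 70 b4 78 e7 70 b4
[5] 0x07->0x00 len=7 : 8c f5 e7 70 b4 b0 b3
query mem[0x14]=0xe7, mem[0x01]=0xf5, mem[0x1d]=0x39

MEM[0x14,0x01,0x1d] = e7 f5 39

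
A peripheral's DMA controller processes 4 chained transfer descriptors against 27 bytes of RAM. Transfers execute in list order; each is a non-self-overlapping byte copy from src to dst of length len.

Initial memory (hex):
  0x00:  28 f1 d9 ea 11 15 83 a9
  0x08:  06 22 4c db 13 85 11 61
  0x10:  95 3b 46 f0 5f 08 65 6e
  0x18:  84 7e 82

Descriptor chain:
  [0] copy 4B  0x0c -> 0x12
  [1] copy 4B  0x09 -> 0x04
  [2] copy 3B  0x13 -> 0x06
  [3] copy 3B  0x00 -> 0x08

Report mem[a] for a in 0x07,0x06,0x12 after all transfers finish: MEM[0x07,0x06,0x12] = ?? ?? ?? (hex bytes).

MEM[0x07,0x06,0x12] = 11 85 13

[0] 0x0c->0x12 len=4 : 13 85 11 61
[1] 0x09->0x04 len=4 : 22 4c db 13
[2] 0x13->0x06 len=3 : 85 11 61
[3] 0x00->0x08 len=3 : 28 f1 d9
query mem[0x07]=0x11, mem[0x06]=0x85, mem[0x12]=0x13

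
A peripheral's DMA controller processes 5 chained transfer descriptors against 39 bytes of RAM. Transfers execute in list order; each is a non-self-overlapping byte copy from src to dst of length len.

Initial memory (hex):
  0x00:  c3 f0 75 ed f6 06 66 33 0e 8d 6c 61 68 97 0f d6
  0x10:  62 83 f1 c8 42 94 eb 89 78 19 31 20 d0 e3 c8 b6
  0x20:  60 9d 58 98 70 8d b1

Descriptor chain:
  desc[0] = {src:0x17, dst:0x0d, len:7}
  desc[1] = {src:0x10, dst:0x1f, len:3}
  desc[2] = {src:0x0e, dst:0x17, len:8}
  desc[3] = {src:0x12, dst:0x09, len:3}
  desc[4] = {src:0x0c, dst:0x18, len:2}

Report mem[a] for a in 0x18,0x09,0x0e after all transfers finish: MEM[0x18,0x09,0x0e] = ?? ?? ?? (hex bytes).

  after D0: wrote 7B at 0x0d = 8978193120d0e3
  after D1: wrote 3B at 0x1f = 3120d0
  after D2: wrote 8B at 0x17 = 78193120d0e34294
  after D3: wrote 3B at 0x09 = d0e342
  after D4: wrote 2B at 0x18 = 6889
query mem[0x18]=0x68, mem[0x09]=0xd0, mem[0x0e]=0x78

MEM[0x18,0x09,0x0e] = 68 d0 78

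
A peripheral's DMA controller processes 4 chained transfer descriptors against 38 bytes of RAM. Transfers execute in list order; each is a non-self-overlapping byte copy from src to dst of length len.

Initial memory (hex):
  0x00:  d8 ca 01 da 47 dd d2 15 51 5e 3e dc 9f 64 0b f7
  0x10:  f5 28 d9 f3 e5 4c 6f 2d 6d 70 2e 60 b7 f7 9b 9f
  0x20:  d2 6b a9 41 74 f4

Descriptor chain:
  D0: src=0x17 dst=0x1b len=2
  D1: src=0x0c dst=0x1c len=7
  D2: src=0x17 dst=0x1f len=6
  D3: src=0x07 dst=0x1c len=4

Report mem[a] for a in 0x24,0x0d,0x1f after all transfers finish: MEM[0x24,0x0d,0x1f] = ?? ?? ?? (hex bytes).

MEM[0x24,0x0d,0x1f] = 9f 64 3e

[0] 0x17->0x1b len=2 : 2d 6d
[1] 0x0c->0x1c len=7 : 9f 64 0b f7 f5 28 d9
[2] 0x17->0x1f len=6 : 2d 6d 70 2e 2d 9f
[3] 0x07->0x1c len=4 : 15 51 5e 3e
query mem[0x24]=0x9f, mem[0x0d]=0x64, mem[0x1f]=0x3e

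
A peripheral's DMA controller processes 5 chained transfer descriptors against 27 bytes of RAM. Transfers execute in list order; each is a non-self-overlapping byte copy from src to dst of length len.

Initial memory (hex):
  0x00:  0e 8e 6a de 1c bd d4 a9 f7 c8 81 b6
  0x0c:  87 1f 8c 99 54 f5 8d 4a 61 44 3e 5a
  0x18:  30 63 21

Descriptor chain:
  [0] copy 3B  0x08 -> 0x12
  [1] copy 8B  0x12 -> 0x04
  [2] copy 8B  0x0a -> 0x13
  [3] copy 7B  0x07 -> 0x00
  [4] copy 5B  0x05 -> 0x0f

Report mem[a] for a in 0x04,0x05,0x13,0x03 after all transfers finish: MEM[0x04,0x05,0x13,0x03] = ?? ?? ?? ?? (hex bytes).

MEM[0x04,0x05,0x13,0x03] = 63 87 5a 30

#0 dst[0x12+3] := {0xf7,0xc8,0x81}
#1 dst[0x04+8] := {0xf7,0xc8,0x81,0x44,0x3e,0x5a,0x30,0x63}
#2 dst[0x13+8] := {0x30,0x63,0x87,0x1f,0x8c,0x99,0x54,0xf5}
#3 dst[0x00+7] := {0x44,0x3e,0x5a,0x30,0x63,0x87,0x1f}
#4 dst[0x0f+5] := {0x87,0x1f,0x44,0x3e,0x5a}
query mem[0x04]=0x63, mem[0x05]=0x87, mem[0x13]=0x5a, mem[0x03]=0x30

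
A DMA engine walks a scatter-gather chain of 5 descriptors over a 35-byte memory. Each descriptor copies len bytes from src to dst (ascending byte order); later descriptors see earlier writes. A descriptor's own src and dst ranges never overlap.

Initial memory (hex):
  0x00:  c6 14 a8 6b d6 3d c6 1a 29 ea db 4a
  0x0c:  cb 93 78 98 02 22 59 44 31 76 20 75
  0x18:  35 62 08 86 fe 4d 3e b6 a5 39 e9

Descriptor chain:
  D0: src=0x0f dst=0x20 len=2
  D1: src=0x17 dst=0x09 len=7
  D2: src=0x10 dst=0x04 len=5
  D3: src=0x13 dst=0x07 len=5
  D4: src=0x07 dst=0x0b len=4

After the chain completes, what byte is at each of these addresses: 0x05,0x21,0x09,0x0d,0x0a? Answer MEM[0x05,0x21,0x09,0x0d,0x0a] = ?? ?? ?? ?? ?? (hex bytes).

D0: mem[0x20..0x21] <- [98 02]
D1: mem[0x09..0x0f] <- [75 35 62 08 86 fe 4d]
D2: mem[0x04..0x08] <- [02 22 59 44 31]
D3: mem[0x07..0x0b] <- [44 31 76 20 75]
D4: mem[0x0b..0x0e] <- [44 31 76 20]
query mem[0x05]=0x22, mem[0x21]=0x02, mem[0x09]=0x76, mem[0x0d]=0x76, mem[0x0a]=0x20

MEM[0x05,0x21,0x09,0x0d,0x0a] = 22 02 76 76 20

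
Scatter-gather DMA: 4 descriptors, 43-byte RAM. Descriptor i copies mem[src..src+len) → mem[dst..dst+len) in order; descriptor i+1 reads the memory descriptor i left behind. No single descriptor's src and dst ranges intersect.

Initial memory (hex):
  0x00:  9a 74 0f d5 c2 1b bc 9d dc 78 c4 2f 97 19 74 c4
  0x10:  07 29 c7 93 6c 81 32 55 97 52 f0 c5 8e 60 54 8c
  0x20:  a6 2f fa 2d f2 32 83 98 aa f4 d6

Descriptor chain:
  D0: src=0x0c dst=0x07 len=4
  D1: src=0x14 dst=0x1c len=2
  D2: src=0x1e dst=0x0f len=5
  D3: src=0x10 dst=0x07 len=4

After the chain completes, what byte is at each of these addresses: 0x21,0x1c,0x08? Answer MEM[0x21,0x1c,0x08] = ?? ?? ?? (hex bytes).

#0 dst[0x07+4] := {0x97,0x19,0x74,0xc4}
#1 dst[0x1c+2] := {0x6c,0x81}
#2 dst[0x0f+5] := {0x54,0x8c,0xa6,0x2f,0xfa}
#3 dst[0x07+4] := {0x8c,0xa6,0x2f,0xfa}
query mem[0x21]=0x2f, mem[0x1c]=0x6c, mem[0x08]=0xa6

MEM[0x21,0x1c,0x08] = 2f 6c a6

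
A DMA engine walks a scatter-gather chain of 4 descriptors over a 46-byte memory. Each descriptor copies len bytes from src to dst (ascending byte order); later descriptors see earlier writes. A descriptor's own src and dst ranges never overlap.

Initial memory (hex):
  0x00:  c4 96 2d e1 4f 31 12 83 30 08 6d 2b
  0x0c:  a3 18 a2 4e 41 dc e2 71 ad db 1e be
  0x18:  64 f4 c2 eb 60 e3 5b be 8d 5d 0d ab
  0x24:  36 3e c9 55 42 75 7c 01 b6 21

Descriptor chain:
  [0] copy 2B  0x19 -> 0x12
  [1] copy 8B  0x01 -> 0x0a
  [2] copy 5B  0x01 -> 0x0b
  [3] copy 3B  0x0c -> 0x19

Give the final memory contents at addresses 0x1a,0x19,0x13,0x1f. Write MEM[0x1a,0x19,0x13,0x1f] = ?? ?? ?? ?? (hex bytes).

MEM[0x1a,0x19,0x13,0x1f] = e1 2d c2 be

#0 dst[0x12+2] := {0xf4,0xc2}
#1 dst[0x0a+8] := {0x96,0x2d,0xe1,0x4f,0x31,0x12,0x83,0x30}
#2 dst[0x0b+5] := {0x96,0x2d,0xe1,0x4f,0x31}
#3 dst[0x19+3] := {0x2d,0xe1,0x4f}
query mem[0x1a]=0xe1, mem[0x19]=0x2d, mem[0x13]=0xc2, mem[0x1f]=0xbe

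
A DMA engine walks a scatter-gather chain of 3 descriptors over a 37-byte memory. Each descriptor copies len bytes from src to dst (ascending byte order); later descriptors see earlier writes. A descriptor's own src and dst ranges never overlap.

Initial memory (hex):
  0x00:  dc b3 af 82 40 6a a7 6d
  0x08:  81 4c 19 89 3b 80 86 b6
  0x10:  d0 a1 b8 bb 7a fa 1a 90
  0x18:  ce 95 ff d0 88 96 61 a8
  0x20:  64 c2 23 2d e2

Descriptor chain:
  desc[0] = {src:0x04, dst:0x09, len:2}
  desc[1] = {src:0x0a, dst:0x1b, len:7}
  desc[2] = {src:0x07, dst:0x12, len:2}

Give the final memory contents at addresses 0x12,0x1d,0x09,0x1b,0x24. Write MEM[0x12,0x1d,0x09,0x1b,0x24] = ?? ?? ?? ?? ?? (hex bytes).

#0 dst[0x09+2] := {0x40,0x6a}
#1 dst[0x1b+7] := {0x6a,0x89,0x3b,0x80,0x86,0xb6,0xd0}
#2 dst[0x12+2] := {0x6d,0x81}
query mem[0x12]=0x6d, mem[0x1d]=0x3b, mem[0x09]=0x40, mem[0x1b]=0x6a, mem[0x24]=0xe2

MEM[0x12,0x1d,0x09,0x1b,0x24] = 6d 3b 40 6a e2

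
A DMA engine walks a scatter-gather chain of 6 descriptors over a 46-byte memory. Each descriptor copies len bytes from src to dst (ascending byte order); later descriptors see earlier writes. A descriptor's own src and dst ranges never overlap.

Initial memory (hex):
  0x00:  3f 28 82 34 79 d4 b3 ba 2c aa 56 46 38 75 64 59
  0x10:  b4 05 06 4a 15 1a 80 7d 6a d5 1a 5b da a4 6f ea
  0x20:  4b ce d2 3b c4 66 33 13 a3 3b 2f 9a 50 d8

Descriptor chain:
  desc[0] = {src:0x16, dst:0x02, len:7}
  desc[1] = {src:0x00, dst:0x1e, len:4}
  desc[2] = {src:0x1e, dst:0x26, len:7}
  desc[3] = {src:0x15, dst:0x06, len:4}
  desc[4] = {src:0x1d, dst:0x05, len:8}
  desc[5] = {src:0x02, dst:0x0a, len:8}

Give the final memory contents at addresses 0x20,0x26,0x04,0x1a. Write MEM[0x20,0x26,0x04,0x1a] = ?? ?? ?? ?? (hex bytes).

MEM[0x20,0x26,0x04,0x1a] = 80 3f 6a 1a

[0] 0x16->0x02 len=7 : 80 7d 6a d5 1a 5b da
[1] 0x00->0x1e len=4 : 3f 28 80 7d
[2] 0x1e->0x26 len=7 : 3f 28 80 7d d2 3b c4
[3] 0x15->0x06 len=4 : 1a 80 7d 6a
[4] 0x1d->0x05 len=8 : a4 3f 28 80 7d d2 3b c4
[5] 0x02->0x0a len=8 : 80 7d 6a a4 3f 28 80 7d
query mem[0x20]=0x80, mem[0x26]=0x3f, mem[0x04]=0x6a, mem[0x1a]=0x1a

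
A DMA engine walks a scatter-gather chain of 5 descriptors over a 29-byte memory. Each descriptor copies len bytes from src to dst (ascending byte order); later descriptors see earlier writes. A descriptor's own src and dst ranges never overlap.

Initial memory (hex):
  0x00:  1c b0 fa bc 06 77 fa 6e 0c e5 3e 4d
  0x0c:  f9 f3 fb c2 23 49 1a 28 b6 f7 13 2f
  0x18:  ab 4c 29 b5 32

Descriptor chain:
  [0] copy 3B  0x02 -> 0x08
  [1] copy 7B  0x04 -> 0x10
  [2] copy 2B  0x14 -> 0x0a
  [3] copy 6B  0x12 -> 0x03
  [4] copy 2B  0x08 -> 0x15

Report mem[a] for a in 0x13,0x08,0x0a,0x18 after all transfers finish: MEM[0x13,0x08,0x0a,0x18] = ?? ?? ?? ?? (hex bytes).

MEM[0x13,0x08,0x0a,0x18] = 6e 2f fa ab

  after D0: wrote 3B at 0x08 = fabc06
  after D1: wrote 7B at 0x10 = 0677fa6efabc06
  after D2: wrote 2B at 0x0a = fabc
  after D3: wrote 6B at 0x03 = fa6efabc062f
  after D4: wrote 2B at 0x15 = 2fbc
query mem[0x13]=0x6e, mem[0x08]=0x2f, mem[0x0a]=0xfa, mem[0x18]=0xab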